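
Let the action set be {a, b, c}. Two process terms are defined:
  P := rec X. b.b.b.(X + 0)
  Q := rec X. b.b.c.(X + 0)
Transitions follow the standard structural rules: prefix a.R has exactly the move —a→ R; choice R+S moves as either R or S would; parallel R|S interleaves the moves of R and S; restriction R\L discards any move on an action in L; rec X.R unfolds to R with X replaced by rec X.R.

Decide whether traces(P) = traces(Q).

P's transition system — 4 states:
  m0 = rec X. b.b.b.(X + 0) | -b-> m1
  m1 = b.b.((rec X. b.b.b.(X + 0)) + 0) | -b-> m2
  m2 = b.((rec X. b.b.b.(X + 0)) + 0) | -b-> m3
  m3 = (rec X. b.b.b.(X + 0)) + 0 | -b-> m1
Q's transition system — 4 states:
  n0 = rec X. b.b.c.(X + 0) | -b-> n1
  n1 = b.c.((rec X. b.b.c.(X + 0)) + 0) | -b-> n2
  n2 = c.((rec X. b.b.c.(X + 0)) + 0) | -c-> n3
  n3 = (rec X. b.b.c.(X + 0)) + 0 | -b-> n1
Executing bbb from P (initial set {m0}):
  step 1 (b): {m1}
  step 2 (b): {m2}
  step 3 (b): {m3}
  ✓ P
Executing bbb from Q (initial set {n0}):
  step 1 (b): {n1}
  step 2 (b): {n2}
  step 3 (b): ∅  — Q cannot continue

NO — witness ⟨bbb⟩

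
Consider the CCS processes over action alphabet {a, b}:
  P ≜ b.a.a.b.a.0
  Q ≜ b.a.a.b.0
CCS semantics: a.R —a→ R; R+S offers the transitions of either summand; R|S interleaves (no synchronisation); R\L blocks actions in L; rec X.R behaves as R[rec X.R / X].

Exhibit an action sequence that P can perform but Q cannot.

Reachable graph of P (6 states):
  s0 = b.a.a.b.a.0 has moves =b=> s1
  s1 = a.a.b.a.0 has moves =a=> s2
  s2 = a.b.a.0 has moves =a=> s3
  s3 = b.a.0 has moves =b=> s4
  s4 = a.0 has moves =a=> s5
  s5 = 0 has moves deadlocked
Reachable graph of Q (5 states):
  t0 = b.a.a.b.0 has moves =b=> t1
  t1 = a.a.b.0 has moves =a=> t2
  t2 = a.b.0 has moves =a=> t3
  t3 = b.0 has moves =b=> t4
  t4 = 0 has moves deadlocked
Executing baaba from P (initial set {s0}):
  after b @ step 1: {s1}
  after a @ step 2: {s2}
  after a @ step 3: {s3}
  after b @ step 4: {s4}
  after a @ step 5: {s5}
  — P admits the full trace.
Executing baaba from Q (initial set {t0}):
  after b @ step 1: {t1}
  after a @ step 2: {t2}
  after a @ step 3: {t3}
  after b @ step 4: {t4}
  after a @ step 5: ∅  — Q cannot continue

baaba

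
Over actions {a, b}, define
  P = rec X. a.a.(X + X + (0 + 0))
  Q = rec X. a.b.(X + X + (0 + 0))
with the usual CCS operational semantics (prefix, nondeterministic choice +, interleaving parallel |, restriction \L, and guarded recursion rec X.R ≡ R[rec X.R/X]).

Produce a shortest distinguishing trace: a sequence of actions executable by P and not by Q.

aa

LTS(P): 3 reachable states
  p0 = rec X. a.a.(X + X + (0 + 0)) ⊢ —a→ p1
  p1 = a.((rec X. a.a.(X + X + (0 + 0))) + (rec X. a.a.(X + X + (0 + 0))) + (0 + 0)) ⊢ —a→ p2
  p2 = (rec X. a.a.(X + X + (0 + 0))) + (rec X. a.a.(X + X + (0 + 0))) + (0 + 0) ⊢ —a→ p1
LTS(Q): 3 reachable states
  q0 = rec X. a.b.(X + X + (0 + 0)) ⊢ —a→ q1
  q1 = b.((rec X. a.b.(X + X + (0 + 0))) + (rec X. a.b.(X + X + (0 + 0))) + (0 + 0)) ⊢ —b→ q2
  q2 = (rec X. a.b.(X + X + (0 + 0))) + (rec X. a.b.(X + X + (0 + 0))) + (0 + 0) ⊢ —a→ q1
Run σ = ⟨aa⟩ on P: start {p0}
  [1] a ⇒ {p1}
  [2] a ⇒ {p2}
  — P admits the full trace.
Run σ = ⟨aa⟩ on Q: start {q0}
  [1] a ⇒ {q1}
  [2] a ⇒ ∅ (Q stuck)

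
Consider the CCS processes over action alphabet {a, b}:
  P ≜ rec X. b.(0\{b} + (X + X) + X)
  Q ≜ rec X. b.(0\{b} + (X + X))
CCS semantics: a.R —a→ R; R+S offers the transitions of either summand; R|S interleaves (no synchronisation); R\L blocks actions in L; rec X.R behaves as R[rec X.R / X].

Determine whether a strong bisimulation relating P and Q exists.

YES

Reachable graph of P (2 states):
  u0 = rec X. b.(0\{b} + (X + X) + X) has moves -b-> u1
  u1 = 0\{b} + ((rec X. b.(0\{b} + (X + X) + X)) + (rec X. b.(0\{b} + (X + X) + X))) + (rec X. b.(0\{b} + (X + X) + X)) has moves -b-> u1
Reachable graph of Q (2 states):
  v0 = rec X. b.(0\{b} + (X + X)) has moves -b-> v1
  v1 = 0\{b} + ((rec X. b.(0\{b} + (X + X))) + (rec X. b.(0\{b} + (X + X)))) has moves -b-> v1
Coarsest stable partition (strong bisimilarity classes):
  B0 = {u0, u1, v0, v1}
u0 ∈ B0, v0 ∈ B0 → same block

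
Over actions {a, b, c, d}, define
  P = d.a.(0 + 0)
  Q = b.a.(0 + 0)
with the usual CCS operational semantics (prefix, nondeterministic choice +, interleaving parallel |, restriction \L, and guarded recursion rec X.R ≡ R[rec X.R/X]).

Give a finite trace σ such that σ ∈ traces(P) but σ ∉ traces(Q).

d

P's transition system — 3 states:
  u0 = d.a.(0 + 0) has moves ··d··> u1
  u1 = a.(0 + 0) has moves ··a··> u2
  u2 = 0 + 0 has moves (no moves)
Q's transition system — 3 states:
  v0 = b.a.(0 + 0) has moves ··b··> v1
  v1 = a.(0 + 0) has moves ··a··> v2
  v2 = 0 + 0 has moves (no moves)
Executing d from P (initial set {u0}):
  step 1 (d): {u1}
  P completes σ.
Executing d from Q (initial set {v0}):
  step 1 (d): no successor for Q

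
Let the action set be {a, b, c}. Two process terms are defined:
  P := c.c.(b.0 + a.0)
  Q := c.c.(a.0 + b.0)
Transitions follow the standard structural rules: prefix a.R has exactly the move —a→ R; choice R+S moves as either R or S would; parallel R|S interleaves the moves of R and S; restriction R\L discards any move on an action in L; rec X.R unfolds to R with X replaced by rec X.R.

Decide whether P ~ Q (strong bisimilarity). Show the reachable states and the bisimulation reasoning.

YES

P's transition system — 4 states:
  p0 = c.c.(b.0 + a.0) | =c=> p1
  p1 = c.(b.0 + a.0) | =c=> p2
  p2 = b.0 + a.0 | =a=> p3, =b=> p3
  p3 = 0 | stopped
Q's transition system — 4 states:
  q0 = c.c.(a.0 + b.0) | =c=> q1
  q1 = c.(a.0 + b.0) | =c=> q2
  q2 = a.0 + b.0 | =a=> q3, =b=> q3
  q3 = 0 | stopped
Bisimilarity quotient blocks:
  B0 = {p0, q0}
  B1 = {p1, q1}
  B2 = {p2, q2}
  B3 = {p3, q3}
p0 ∈ B0, q0 ∈ B0 → same block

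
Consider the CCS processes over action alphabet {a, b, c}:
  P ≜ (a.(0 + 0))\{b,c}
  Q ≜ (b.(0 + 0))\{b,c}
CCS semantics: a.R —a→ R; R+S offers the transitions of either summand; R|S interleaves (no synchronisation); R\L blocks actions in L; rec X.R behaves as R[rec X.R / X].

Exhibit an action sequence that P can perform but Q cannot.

a

LTS(P): 2 reachable states
  p0 = (a.(0 + 0))\{b,c} has moves =a=> p1
  p1 = (0 + 0)\{b,c} has moves ∅
LTS(Q): 1 reachable states
  q0 = (b.(0 + 0))\{b,c} has moves ∅
Run σ = ⟨a⟩ on P: start {p0}
  step 1 (a): {p1}
  ✓ P
Run σ = ⟨a⟩ on Q: start {q0}
  step 1 (a): no successor for Q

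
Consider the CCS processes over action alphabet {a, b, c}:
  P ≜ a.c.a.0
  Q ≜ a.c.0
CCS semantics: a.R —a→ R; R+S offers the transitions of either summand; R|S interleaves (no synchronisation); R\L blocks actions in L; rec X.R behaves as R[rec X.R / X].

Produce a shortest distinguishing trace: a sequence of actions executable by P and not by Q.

aca

Reachable graph of P (4 states):
  m0 = a.c.a.0 | ··a··> m1
  m1 = c.a.0 | ··c··> m2
  m2 = a.0 | ··a··> m3
  m3 = 0 | ·
Reachable graph of Q (3 states):
  n0 = a.c.0 | ··a··> n1
  n1 = c.0 | ··c··> n2
  n2 = 0 | ·
Run σ = ⟨aca⟩ on P: start {m0}
  [1] a ⇒ {m1}
  [2] c ⇒ {m2}
  [3] a ⇒ {m3}
  ✓ P
Run σ = ⟨aca⟩ on Q: start {n0}
  [1] a ⇒ {n1}
  [2] c ⇒ {n2}
  [3] a ⇒ ∅ (Q stuck)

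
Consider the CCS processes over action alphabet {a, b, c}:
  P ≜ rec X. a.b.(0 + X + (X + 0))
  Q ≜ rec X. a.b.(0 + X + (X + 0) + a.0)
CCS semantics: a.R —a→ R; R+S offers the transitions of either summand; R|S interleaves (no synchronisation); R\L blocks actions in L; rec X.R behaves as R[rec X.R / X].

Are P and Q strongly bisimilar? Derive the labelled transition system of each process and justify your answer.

Reachable graph of P (3 states):
  s0 = rec X. a.b.(0 + X + (X + 0)) :: —a→ s1
  s1 = b.(0 + (rec X. a.b.(0 + X + (X + 0))) + ((rec X. a.b.(0 + X + (X + 0))) + 0)) :: —b→ s2
  s2 = 0 + (rec X. a.b.(0 + X + (X + 0))) + ((rec X. a.b.(0 + X + (X + 0))) + 0) :: —a→ s1
Reachable graph of Q (4 states):
  t0 = rec X. a.b.(0 + X + (X + 0) + a.0) :: —a→ t1
  t1 = b.(0 + (rec X. a.b.(0 + X + (X + 0) + a.0)) + ((rec X. a.b.(0 + X + (X + 0) + a.0)) + 0) + a.0) :: —b→ t2
  t2 = 0 + (rec X. a.b.(0 + X + (X + 0) + a.0)) + ((rec X. a.b.(0 + X + (X + 0) + a.0)) + 0) + a.0 :: —a→ t1, —a→ t3
  t3 = 0 :: ∅
Bisimilarity quotient blocks:
  B0 = {s0, s2}
  B1 = {s1}
  B2 = {t0}
  B3 = {t1}
  B4 = {t2}
  B5 = {t3}
s0 ∈ B0, t0 ∈ B2 → different blocks

NO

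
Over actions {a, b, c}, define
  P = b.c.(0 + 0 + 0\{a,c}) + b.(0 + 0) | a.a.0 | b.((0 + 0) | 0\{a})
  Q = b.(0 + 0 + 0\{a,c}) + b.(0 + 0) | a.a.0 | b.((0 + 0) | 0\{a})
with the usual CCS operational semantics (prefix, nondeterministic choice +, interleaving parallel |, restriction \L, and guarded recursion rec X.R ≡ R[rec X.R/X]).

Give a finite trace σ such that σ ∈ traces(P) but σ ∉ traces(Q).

bc

LTS(P): 14 reachable states
  m0 = b.c.(0 + 0 + 0\{a,c}) + b.(0 + 0) | a.a.0 | b.((0 + 0) | 0\{a}) → —a→ m1, —b→ m2, —b→ m3, —b→ m4
  m1 = b.(0 + 0) | a.0 | b.((0 + 0) | 0\{a}) → —a→ m5, —b→ m6, —b→ m7
  m2 = (0 + 0) | a.a.0 | b.((0 + 0) | 0\{a}) → —a→ m6, —b→ m8
  m3 = b.(0 + 0) | a.a.0 | ((0 + 0) | 0\{a}) → —a→ m7, —b→ m8
  m4 = c.(0 + 0 + 0\{a,c}) → —c→ m9
  m5 = b.(0 + 0) | 0 | b.((0 + 0) | 0\{a}) → —b→ m10, —b→ m11
  m6 = (0 + 0) | a.0 | b.((0 + 0) | 0\{a}) → —a→ m10, —b→ m12
  m7 = b.(0 + 0) | a.0 | ((0 + 0) | 0\{a}) → —a→ m11, —b→ m12
  m8 = (0 + 0) | a.a.0 | ((0 + 0) | 0\{a}) → —a→ m12
  m9 = 0 + 0 + 0\{a,c} → stopped
  m10 = (0 + 0) | 0 | b.((0 + 0) | 0\{a}) → —b→ m13
  m11 = b.(0 + 0) | 0 | ((0 + 0) | 0\{a}) → —b→ m13
  m12 = (0 + 0) | a.0 | ((0 + 0) | 0\{a}) → —a→ m13
  m13 = (0 + 0) | 0 | ((0 + 0) | 0\{a}) → stopped
LTS(Q): 13 reachable states
  n0 = b.(0 + 0 + 0\{a,c}) + b.(0 + 0) | a.a.0 | b.((0 + 0) | 0\{a}) → —a→ n1, —b→ n2, —b→ n3, —b→ n4
  n1 = b.(0 + 0) | a.0 | b.((0 + 0) | 0\{a}) → —a→ n5, —b→ n6, —b→ n7
  n2 = (0 + 0) | a.a.0 | b.((0 + 0) | 0\{a}) → —a→ n6, —b→ n8
  n3 = 0 + 0 + 0\{a,c} → stopped
  n4 = b.(0 + 0) | a.a.0 | ((0 + 0) | 0\{a}) → —a→ n7, —b→ n8
  n5 = b.(0 + 0) | 0 | b.((0 + 0) | 0\{a}) → —b→ n10, —b→ n9
  n6 = (0 + 0) | a.0 | b.((0 + 0) | 0\{a}) → —a→ n9, —b→ n11
  n7 = b.(0 + 0) | a.0 | ((0 + 0) | 0\{a}) → —a→ n10, —b→ n11
  n8 = (0 + 0) | a.a.0 | ((0 + 0) | 0\{a}) → —a→ n11
  n9 = (0 + 0) | 0 | b.((0 + 0) | 0\{a}) → —b→ n12
  n10 = b.(0 + 0) | 0 | ((0 + 0) | 0\{a}) → —b→ n12
  n11 = (0 + 0) | a.0 | ((0 + 0) | 0\{a}) → —a→ n12
  n12 = (0 + 0) | 0 | ((0 + 0) | 0\{a}) → stopped
Trace ⟨bc⟩ through P, begin at {m0}:
  [1] b ⇒ {m2, m3, m4}
  [2] c ⇒ {m9}
  P completes σ.
Trace ⟨bc⟩ through Q, begin at {n0}:
  [1] b ⇒ {n2, n3, n4}
  [2] c ⇒ ∅  — Q cannot continue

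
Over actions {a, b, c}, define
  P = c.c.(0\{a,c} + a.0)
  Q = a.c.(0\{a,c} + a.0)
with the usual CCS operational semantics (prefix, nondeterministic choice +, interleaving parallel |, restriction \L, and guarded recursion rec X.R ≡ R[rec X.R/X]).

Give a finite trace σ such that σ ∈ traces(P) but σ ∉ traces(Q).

c

Reachable graph of P (4 states):
  s0 = c.c.(0\{a,c} + a.0) :: -c-> s1
  s1 = c.(0\{a,c} + a.0) :: -c-> s2
  s2 = 0\{a,c} + a.0 :: -a-> s3
  s3 = 0 :: ·
Reachable graph of Q (4 states):
  t0 = a.c.(0\{a,c} + a.0) :: -a-> t1
  t1 = c.(0\{a,c} + a.0) :: -c-> t2
  t2 = 0\{a,c} + a.0 :: -a-> t3
  t3 = 0 :: ·
Run σ = ⟨c⟩ on P: start {s0}
  after c @ step 1: {s1}
  P completes σ.
Run σ = ⟨c⟩ on Q: start {t0}
  after c @ step 1: no successor for Q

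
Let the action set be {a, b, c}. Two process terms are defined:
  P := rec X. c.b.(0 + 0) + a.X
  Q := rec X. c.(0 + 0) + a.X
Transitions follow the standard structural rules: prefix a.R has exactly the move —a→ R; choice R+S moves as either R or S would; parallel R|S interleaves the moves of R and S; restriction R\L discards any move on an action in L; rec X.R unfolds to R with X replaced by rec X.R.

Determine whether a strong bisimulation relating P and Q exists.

Reachable graph of P (3 states):
  u0 = rec X. c.b.(0 + 0) + a.X :: —a→ u0, —c→ u1
  u1 = b.(0 + 0) :: —b→ u2
  u2 = 0 + 0 :: stopped
Reachable graph of Q (2 states):
  v0 = rec X. c.(0 + 0) + a.X :: —a→ v0, —c→ v1
  v1 = 0 + 0 :: stopped
Partition-refinement fixed point:
  B0 = {u0}
  B1 = {u1}
  B2 = {u2, v1}
  B3 = {v0}
u0 ∈ B0, v0 ∈ B3 → different blocks

P ≁ Q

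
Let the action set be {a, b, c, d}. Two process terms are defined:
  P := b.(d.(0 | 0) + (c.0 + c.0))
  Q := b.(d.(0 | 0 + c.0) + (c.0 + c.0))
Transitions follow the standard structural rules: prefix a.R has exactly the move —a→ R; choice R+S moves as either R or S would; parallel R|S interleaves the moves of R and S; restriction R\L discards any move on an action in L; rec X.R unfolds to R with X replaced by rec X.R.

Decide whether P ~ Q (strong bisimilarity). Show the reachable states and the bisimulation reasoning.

P's transition system — 4 states:
  s0 = b.(d.(0 | 0) + (c.0 + c.0)) has moves --b--▸ s1
  s1 = d.(0 | 0) + (c.0 + c.0) has moves --c--▸ s2, --d--▸ s3
  s2 = 0 has moves ∅
  s3 = 0 | 0 has moves ∅
Q's transition system — 4 states:
  t0 = b.(d.(0 | 0 + c.0) + (c.0 + c.0)) has moves --b--▸ t1
  t1 = d.(0 | 0 + c.0) + (c.0 + c.0) has moves --c--▸ t2, --d--▸ t3
  t2 = 0 has moves ∅
  t3 = 0 | 0 + c.0 has moves --c--▸ t2
Bisimilarity quotient blocks:
  B0 = {s0}
  B1 = {s1}
  B2 = {s2, s3, t2}
  B3 = {t0}
  B4 = {t1}
  B5 = {t3}
s0 ∈ B0, t0 ∈ B3 → different blocks

P ≁ Q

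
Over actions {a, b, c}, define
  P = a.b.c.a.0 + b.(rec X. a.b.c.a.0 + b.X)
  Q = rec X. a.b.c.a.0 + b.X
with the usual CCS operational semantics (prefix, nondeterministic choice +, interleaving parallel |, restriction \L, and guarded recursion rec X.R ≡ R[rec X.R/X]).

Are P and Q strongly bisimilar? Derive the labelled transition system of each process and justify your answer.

bisimilar

LTS(P): 6 reachable states
  m0 = a.b.c.a.0 + b.(rec X. a.b.c.a.0 + b.X) ⊢ —a→ m1, —b→ m2
  m1 = b.c.a.0 ⊢ —b→ m3
  m2 = rec X. a.b.c.a.0 + b.X ⊢ —a→ m1, —b→ m2
  m3 = c.a.0 ⊢ —c→ m4
  m4 = a.0 ⊢ —a→ m5
  m5 = 0 ⊢ (no moves)
LTS(Q): 5 reachable states
  n0 = rec X. a.b.c.a.0 + b.X ⊢ —a→ n1, —b→ n0
  n1 = b.c.a.0 ⊢ —b→ n2
  n2 = c.a.0 ⊢ —c→ n3
  n3 = a.0 ⊢ —a→ n4
  n4 = 0 ⊢ (no moves)
Bisimilarity quotient blocks:
  B0 = {m0, m2, n0}
  B1 = {m1, n1}
  B2 = {m3, n2}
  B3 = {m4, n3}
  B4 = {m5, n4}
m0 ∈ B0, n0 ∈ B0 → same block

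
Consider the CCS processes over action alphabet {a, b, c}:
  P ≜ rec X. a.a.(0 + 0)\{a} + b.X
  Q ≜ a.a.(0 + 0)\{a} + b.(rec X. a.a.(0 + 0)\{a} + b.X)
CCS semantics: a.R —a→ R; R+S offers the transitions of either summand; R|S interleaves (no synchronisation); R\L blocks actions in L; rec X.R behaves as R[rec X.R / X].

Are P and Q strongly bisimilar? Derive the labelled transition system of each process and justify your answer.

bisimilar

Reachable graph of P (3 states):
  p0 = rec X. a.a.(0 + 0)\{a} + b.X → -a-> p1, -b-> p0
  p1 = a.(0 + 0)\{a} → -a-> p2
  p2 = (0 + 0)\{a} → ·
Reachable graph of Q (4 states):
  q0 = a.a.(0 + 0)\{a} + b.(rec X. a.a.(0 + 0)\{a} + b.X) → -a-> q1, -b-> q2
  q1 = a.(0 + 0)\{a} → -a-> q3
  q2 = rec X. a.a.(0 + 0)\{a} + b.X → -a-> q1, -b-> q2
  q3 = (0 + 0)\{a} → ·
Coarsest stable partition (strong bisimilarity classes):
  B0 = {p0, q0, q2}
  B1 = {p1, q1}
  B2 = {p2, q3}
p0 ∈ B0, q0 ∈ B0 → same block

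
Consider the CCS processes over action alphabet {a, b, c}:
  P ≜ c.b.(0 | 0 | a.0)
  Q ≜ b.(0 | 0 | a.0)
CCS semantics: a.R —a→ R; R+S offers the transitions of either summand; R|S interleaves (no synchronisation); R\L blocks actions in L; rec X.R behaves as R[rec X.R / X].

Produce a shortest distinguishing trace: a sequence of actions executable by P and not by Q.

c

Reachable graph of P (4 states):
  u0 = c.b.(0 | 0 | a.0) → —c→ u1
  u1 = b.(0 | 0 | a.0) → —b→ u2
  u2 = 0 | 0 | a.0 → —a→ u3
  u3 = 0 | 0 | 0 → ∅
Reachable graph of Q (3 states):
  v0 = b.(0 | 0 | a.0) → —b→ v1
  v1 = 0 | 0 | a.0 → —a→ v2
  v2 = 0 | 0 | 0 → ∅
Trace ⟨c⟩ through P, begin at {u0}:
  [1] c ⇒ {u1}
  — P admits the full trace.
Trace ⟨c⟩ through Q, begin at {v0}:
  [1] c ⇒ ∅  — Q cannot continue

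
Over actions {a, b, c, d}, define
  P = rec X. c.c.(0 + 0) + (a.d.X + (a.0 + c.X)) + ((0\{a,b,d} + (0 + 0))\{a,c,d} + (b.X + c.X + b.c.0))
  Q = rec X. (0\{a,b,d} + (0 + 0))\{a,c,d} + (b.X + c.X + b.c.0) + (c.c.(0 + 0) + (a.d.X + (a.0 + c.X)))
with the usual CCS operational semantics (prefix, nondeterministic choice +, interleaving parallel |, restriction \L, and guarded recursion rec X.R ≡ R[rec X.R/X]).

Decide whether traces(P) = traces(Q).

trace-equivalent

LTS(P): 6 reachable states
  s0 = rec X. c.c.(0 + 0) + (a.d.X + (a.0 + c.X)) + ((0\{a,b,d} + (0 + 0))\{a,c,d} + (b.X + c.X + b.c.0)) | —a→ s1, —a→ s2, —b→ s0, —b→ s3, —c→ s0, —c→ s4
  s1 = 0 | ·
  s2 = d.(rec X. c.c.(0 + 0) + (a.d.X + (a.0 + c.X)) + ((0\{a,b,d} + (0 + 0))\{a,c,d} + (b.X + c.X + b.c.0))) | —d→ s0
  s3 = c.0 | —c→ s1
  s4 = c.(0 + 0) | —c→ s5
  s5 = 0 + 0 | ·
LTS(Q): 6 reachable states
  t0 = rec X. (0\{a,b,d} + (0 + 0))\{a,c,d} + (b.X + c.X + b.c.0) + (c.c.(0 + 0) + (a.d.X + (a.0 + c.X))) | —a→ t1, —a→ t2, —b→ t0, —b→ t3, —c→ t0, —c→ t4
  t1 = 0 | ·
  t2 = d.(rec X. (0\{a,b,d} + (0 + 0))\{a,c,d} + (b.X + c.X + b.c.0) + (c.c.(0 + 0) + (a.d.X + (a.0 + c.X)))) | —d→ t0
  t3 = c.0 | —c→ t1
  t4 = c.(0 + 0) | —c→ t5
  t5 = 0 + 0 | ·
Coarsest stable partition (strong bisimilarity classes):
  B0 = {s0, t0}
  B1 = {s1, s5, t1, t5}
  B2 = {s3, s4, t3, t4}
  B3 = {s2, t2}
s0 ∈ B0, t0 ∈ B0 → same block
Bisimilar ⇒ trace-equivalent.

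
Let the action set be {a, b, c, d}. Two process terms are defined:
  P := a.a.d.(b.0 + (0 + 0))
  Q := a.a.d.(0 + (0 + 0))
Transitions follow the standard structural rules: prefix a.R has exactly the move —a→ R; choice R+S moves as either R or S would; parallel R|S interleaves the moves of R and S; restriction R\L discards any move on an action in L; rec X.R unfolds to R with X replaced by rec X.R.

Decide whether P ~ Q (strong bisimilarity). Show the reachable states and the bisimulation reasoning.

Reachable graph of P (5 states):
  p0 = a.a.d.(b.0 + (0 + 0)) | -a-> p1
  p1 = a.d.(b.0 + (0 + 0)) | -a-> p2
  p2 = d.(b.0 + (0 + 0)) | -d-> p3
  p3 = b.0 + (0 + 0) | -b-> p4
  p4 = 0 | (no moves)
Reachable graph of Q (4 states):
  q0 = a.a.d.(0 + (0 + 0)) | -a-> q1
  q1 = a.d.(0 + (0 + 0)) | -a-> q2
  q2 = d.(0 + (0 + 0)) | -d-> q3
  q3 = 0 + (0 + 0) | (no moves)
Partition-refinement fixed point:
  B0 = {p0}
  B1 = {p1}
  B2 = {p2}
  B3 = {p3}
  B4 = {p4, q3}
  B5 = {q0}
  B6 = {q1}
  B7 = {q2}
p0 ∈ B0, q0 ∈ B5 → different blocks

P ≁ Q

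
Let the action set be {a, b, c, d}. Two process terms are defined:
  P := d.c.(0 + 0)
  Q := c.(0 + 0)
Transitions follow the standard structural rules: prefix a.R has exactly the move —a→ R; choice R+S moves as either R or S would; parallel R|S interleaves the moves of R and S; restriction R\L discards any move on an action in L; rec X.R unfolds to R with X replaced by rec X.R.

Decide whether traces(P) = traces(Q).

trace-distinct — witness ⟨d⟩

Reachable graph of P (3 states):
  m0 = d.c.(0 + 0) has moves ··d··> m1
  m1 = c.(0 + 0) has moves ··c··> m2
  m2 = 0 + 0 has moves stopped
Reachable graph of Q (2 states):
  n0 = c.(0 + 0) has moves ··c··> n1
  n1 = 0 + 0 has moves stopped
Trace ⟨d⟩ through P, begin at {m0}:
  after d @ step 1: {m1}
  ✓ P
Trace ⟨d⟩ through Q, begin at {n0}:
  after d @ step 1: ∅ (Q stuck)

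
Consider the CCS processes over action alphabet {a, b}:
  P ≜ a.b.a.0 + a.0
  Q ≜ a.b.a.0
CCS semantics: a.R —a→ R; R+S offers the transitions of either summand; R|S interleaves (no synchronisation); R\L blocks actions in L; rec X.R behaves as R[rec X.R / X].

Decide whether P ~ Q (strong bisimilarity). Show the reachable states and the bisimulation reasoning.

P ≁ Q

LTS(P): 4 reachable states
  s0 = a.b.a.0 + a.0 has moves --a--▸ s1, --a--▸ s2
  s1 = 0 has moves (no moves)
  s2 = b.a.0 has moves --b--▸ s3
  s3 = a.0 has moves --a--▸ s1
LTS(Q): 4 reachable states
  t0 = a.b.a.0 has moves --a--▸ t1
  t1 = b.a.0 has moves --b--▸ t2
  t2 = a.0 has moves --a--▸ t3
  t3 = 0 has moves (no moves)
Bisimilarity quotient blocks:
  B0 = {s0}
  B1 = {s1, t3}
  B2 = {s2, t1}
  B3 = {s3, t2}
  B4 = {t0}
s0 ∈ B0, t0 ∈ B4 → different blocks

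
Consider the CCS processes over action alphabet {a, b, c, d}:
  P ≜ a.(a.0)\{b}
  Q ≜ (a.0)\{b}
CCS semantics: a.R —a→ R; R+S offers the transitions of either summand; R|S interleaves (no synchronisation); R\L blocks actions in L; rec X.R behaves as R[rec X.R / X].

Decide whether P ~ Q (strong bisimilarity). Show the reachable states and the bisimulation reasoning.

P ≁ Q

P's transition system — 3 states:
  u0 = a.(a.0)\{b} → -a-> u1
  u1 = (a.0)\{b} → -a-> u2
  u2 = 0\{b} → ·
Q's transition system — 2 states:
  v0 = (a.0)\{b} → -a-> v1
  v1 = 0\{b} → ·
Coarsest stable partition (strong bisimilarity classes):
  B0 = {u0}
  B1 = {u1, v0}
  B2 = {u2, v1}
u0 ∈ B0, v0 ∈ B1 → different blocks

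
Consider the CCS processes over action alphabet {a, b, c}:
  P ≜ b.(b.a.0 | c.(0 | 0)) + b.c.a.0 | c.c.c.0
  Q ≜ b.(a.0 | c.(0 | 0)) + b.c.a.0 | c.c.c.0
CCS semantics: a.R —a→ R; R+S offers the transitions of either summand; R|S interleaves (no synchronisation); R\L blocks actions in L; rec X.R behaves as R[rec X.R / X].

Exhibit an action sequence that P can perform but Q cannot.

bb

Reachable graph of P (22 states):
  p0 = b.(b.a.0 | c.(0 | 0)) + b.c.a.0 | c.c.c.0 | ··b··> p1, ··b··> p2, ··c··> p3
  p1 = b.a.0 | c.(0 | 0) | ··b··> p4, ··c··> p5
  p2 = c.a.0 | c.c.c.0 | ··c··> p6, ··c··> p7
  p3 = b.c.a.0 | c.c.0 | ··b··> p7, ··c··> p8
  p4 = a.0 | c.(0 | 0) | ··a··> p9, ··c··> p10
  p5 = b.a.0 | (0 | 0) | ··b··> p10
  p6 = a.0 | c.c.c.0 | ··a··> p11, ··c··> p12
  p7 = c.a.0 | c.c.0 | ··c··> p12, ··c··> p13
  p8 = b.c.a.0 | c.0 | ··b··> p13, ··c··> p14
  p9 = 0 | c.(0 | 0) | ··c··> p15
  p10 = a.0 | (0 | 0) | ··a··> p15
  p11 = 0 | c.c.c.0 | ··c··> p16
  p12 = a.0 | c.c.0 | ··a··> p16, ··c··> p17
  p13 = c.a.0 | c.0 | ··c··> p17, ··c··> p18
  p14 = b.c.a.0 | 0 | ··b··> p18
  p15 = 0 | (0 | 0) | (no moves)
  p16 = 0 | c.c.0 | ··c··> p19
  p17 = a.0 | c.0 | ··a··> p19, ··c··> p20
  p18 = c.a.0 | 0 | ··c··> p20
  p19 = 0 | c.0 | ··c··> p21
  p20 = a.0 | 0 | ··a··> p21
  p21 = 0 | 0 | (no moves)
Reachable graph of Q (20 states):
  q0 = b.(a.0 | c.(0 | 0)) + b.c.a.0 | c.c.c.0 | ··b··> q1, ··b··> q2, ··c··> q3
  q1 = a.0 | c.(0 | 0) | ··a··> q4, ··c··> q5
  q2 = c.a.0 | c.c.c.0 | ··c··> q6, ··c··> q7
  q3 = b.c.a.0 | c.c.0 | ··b··> q7, ··c··> q8
  q4 = 0 | c.(0 | 0) | ··c··> q9
  q5 = a.0 | (0 | 0) | ··a··> q9
  q6 = a.0 | c.c.c.0 | ··a··> q10, ··c··> q11
  q7 = c.a.0 | c.c.0 | ··c··> q11, ··c··> q12
  q8 = b.c.a.0 | c.0 | ··b··> q12, ··c··> q13
  q9 = 0 | (0 | 0) | (no moves)
  q10 = 0 | c.c.c.0 | ··c··> q14
  q11 = a.0 | c.c.0 | ··a··> q14, ··c··> q15
  q12 = c.a.0 | c.0 | ··c··> q15, ··c··> q16
  q13 = b.c.a.0 | 0 | ··b··> q16
  q14 = 0 | c.c.0 | ··c··> q17
  q15 = a.0 | c.0 | ··a··> q17, ··c··> q18
  q16 = c.a.0 | 0 | ··c··> q18
  q17 = 0 | c.0 | ··c··> q19
  q18 = a.0 | 0 | ··a··> q19
  q19 = 0 | 0 | (no moves)
Run σ = ⟨bb⟩ on P: start {p0}
  after b @ step 1: {p1, p2}
  after b @ step 2: {p4}
  ✓ P
Run σ = ⟨bb⟩ on Q: start {q0}
  after b @ step 1: {q1, q2}
  after b @ step 2: no successor for Q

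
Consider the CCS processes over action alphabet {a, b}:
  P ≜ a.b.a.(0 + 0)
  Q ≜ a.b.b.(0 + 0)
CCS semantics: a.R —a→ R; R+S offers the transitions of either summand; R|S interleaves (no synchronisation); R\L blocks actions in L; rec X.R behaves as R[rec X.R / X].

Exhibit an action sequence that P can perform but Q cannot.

P's transition system — 4 states:
  s0 = a.b.a.(0 + 0) → —a→ s1
  s1 = b.a.(0 + 0) → —b→ s2
  s2 = a.(0 + 0) → —a→ s3
  s3 = 0 + 0 → (no moves)
Q's transition system — 4 states:
  t0 = a.b.b.(0 + 0) → —a→ t1
  t1 = b.b.(0 + 0) → —b→ t2
  t2 = b.(0 + 0) → —b→ t3
  t3 = 0 + 0 → (no moves)
Trace ⟨aba⟩ through P, begin at {s0}:
  step 1 (a): {s1}
  step 2 (b): {s2}
  step 3 (a): {s3}
  ✓ P
Trace ⟨aba⟩ through Q, begin at {t0}:
  step 1 (a): {t1}
  step 2 (b): {t2}
  step 3 (a): ∅ (Q stuck)

aba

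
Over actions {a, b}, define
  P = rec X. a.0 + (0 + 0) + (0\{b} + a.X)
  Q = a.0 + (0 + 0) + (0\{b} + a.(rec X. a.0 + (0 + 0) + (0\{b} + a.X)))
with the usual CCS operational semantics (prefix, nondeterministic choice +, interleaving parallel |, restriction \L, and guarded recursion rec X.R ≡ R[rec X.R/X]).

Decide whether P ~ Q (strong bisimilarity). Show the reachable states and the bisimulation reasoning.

bisimilar

Reachable graph of P (2 states):
  s0 = rec X. a.0 + (0 + 0) + (0\{b} + a.X) has moves =a=> s0, =a=> s1
  s1 = 0 has moves stopped
Reachable graph of Q (3 states):
  t0 = a.0 + (0 + 0) + (0\{b} + a.(rec X. a.0 + (0 + 0) + (0\{b} + a.X))) has moves =a=> t1, =a=> t2
  t1 = 0 has moves stopped
  t2 = rec X. a.0 + (0 + 0) + (0\{b} + a.X) has moves =a=> t1, =a=> t2
Partition-refinement fixed point:
  B0 = {s0, t0, t2}
  B1 = {s1, t1}
s0 ∈ B0, t0 ∈ B0 → same block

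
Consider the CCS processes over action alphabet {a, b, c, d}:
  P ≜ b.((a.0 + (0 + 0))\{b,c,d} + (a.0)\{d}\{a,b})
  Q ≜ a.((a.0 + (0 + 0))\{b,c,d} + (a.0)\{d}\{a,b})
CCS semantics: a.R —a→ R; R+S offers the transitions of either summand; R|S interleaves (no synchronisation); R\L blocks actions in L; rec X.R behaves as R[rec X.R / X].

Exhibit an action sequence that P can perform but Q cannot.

b

LTS(P): 3 reachable states
  s0 = b.((a.0 + (0 + 0))\{b,c,d} + (a.0)\{d}\{a,b}) → ··b··> s1
  s1 = (a.0 + (0 + 0))\{b,c,d} + (a.0)\{d}\{a,b} → ··a··> s2
  s2 = 0\{b,c,d} → stopped
LTS(Q): 3 reachable states
  t0 = a.((a.0 + (0 + 0))\{b,c,d} + (a.0)\{d}\{a,b}) → ··a··> t1
  t1 = (a.0 + (0 + 0))\{b,c,d} + (a.0)\{d}\{a,b} → ··a··> t2
  t2 = 0\{b,c,d} → stopped
Trace ⟨b⟩ through P, begin at {s0}:
  [1] b ⇒ {s1}
  — P admits the full trace.
Trace ⟨b⟩ through Q, begin at {t0}:
  [1] b ⇒ ∅ (Q stuck)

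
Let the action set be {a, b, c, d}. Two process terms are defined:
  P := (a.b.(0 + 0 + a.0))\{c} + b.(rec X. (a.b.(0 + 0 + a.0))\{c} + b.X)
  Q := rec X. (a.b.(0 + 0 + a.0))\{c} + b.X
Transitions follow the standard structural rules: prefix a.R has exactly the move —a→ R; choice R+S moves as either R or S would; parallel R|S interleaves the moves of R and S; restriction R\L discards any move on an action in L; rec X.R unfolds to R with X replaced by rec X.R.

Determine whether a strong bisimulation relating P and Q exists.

bisimilar

P's transition system — 5 states:
  u0 = (a.b.(0 + 0 + a.0))\{c} + b.(rec X. (a.b.(0 + 0 + a.0))\{c} + b.X) :: ··a··> u1, ··b··> u2
  u1 = (b.(0 + 0 + a.0))\{c} :: ··b··> u3
  u2 = rec X. (a.b.(0 + 0 + a.0))\{c} + b.X :: ··a··> u1, ··b··> u2
  u3 = (0 + 0 + a.0)\{c} :: ··a··> u4
  u4 = 0\{c} :: ∅
Q's transition system — 4 states:
  v0 = rec X. (a.b.(0 + 0 + a.0))\{c} + b.X :: ··a··> v1, ··b··> v0
  v1 = (b.(0 + 0 + a.0))\{c} :: ··b··> v2
  v2 = (0 + 0 + a.0)\{c} :: ··a··> v3
  v3 = 0\{c} :: ∅
Partition-refinement fixed point:
  B0 = {u0, u2, v0}
  B1 = {u1, v1}
  B2 = {u3, v2}
  B3 = {u4, v3}
u0 ∈ B0, v0 ∈ B0 → same block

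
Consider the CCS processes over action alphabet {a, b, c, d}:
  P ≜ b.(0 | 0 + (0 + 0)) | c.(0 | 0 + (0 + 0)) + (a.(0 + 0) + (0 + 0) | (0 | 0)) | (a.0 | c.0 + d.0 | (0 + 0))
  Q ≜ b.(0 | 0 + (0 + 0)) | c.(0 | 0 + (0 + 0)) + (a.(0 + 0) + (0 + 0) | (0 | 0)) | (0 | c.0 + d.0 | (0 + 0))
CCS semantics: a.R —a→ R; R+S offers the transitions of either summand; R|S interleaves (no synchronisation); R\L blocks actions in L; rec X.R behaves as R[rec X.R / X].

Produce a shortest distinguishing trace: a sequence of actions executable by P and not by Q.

Reachable graph of P (13 states):
  p0 = b.(0 | 0 + (0 + 0)) | c.(0 | 0 + (0 + 0)) + (a.(0 + 0) + (0 + 0) | (0 | 0)) | (a.0 | c.0 + d.0 | (0 + 0)) | —a→ p1, —a→ p2, —b→ p3, —c→ p4, —c→ p5, —d→ p6
  p1 = (0 + 0) | (a.0 | c.0 + d.0 | (0 + 0)) | —a→ p7, —c→ p8, —d→ p9
  p2 = (a.(0 + 0) + (0 + 0) | (0 | 0)) | (0 | c.0) | —a→ p7, —c→ p10
  p3 = (0 | 0 + (0 + 0)) | c.(0 | 0 + (0 + 0)) | —c→ p11
  p4 = (a.(0 + 0) + (0 + 0) | (0 | 0)) | (a.0 | 0) | —a→ p10, —a→ p8
  p5 = b.(0 | 0 + (0 + 0)) | (0 | 0 + (0 + 0)) | —b→ p11
  p6 = (a.(0 + 0) + (0 + 0) | (0 | 0)) | (0 | (0 + 0)) | —a→ p9
  p7 = (0 + 0) | (0 | c.0) | —c→ p12
  p8 = (0 + 0) | (a.0 | 0) | —a→ p12
  p9 = (0 + 0) | (0 | (0 + 0)) | ∅
  p10 = (a.(0 + 0) + (0 + 0) | (0 | 0)) | (0 | 0) | —a→ p12
  p11 = (0 | 0 + (0 + 0)) | (0 | 0 + (0 + 0)) | ∅
  p12 = (0 + 0) | (0 | 0) | ∅
Reachable graph of Q (9 states):
  q0 = b.(0 | 0 + (0 + 0)) | c.(0 | 0 + (0 + 0)) + (a.(0 + 0) + (0 + 0) | (0 | 0)) | (0 | c.0 + d.0 | (0 + 0)) | —a→ q1, —b→ q2, —c→ q3, —c→ q4, —d→ q5
  q1 = (0 + 0) | (0 | c.0 + d.0 | (0 + 0)) | —c→ q6, —d→ q7
  q2 = (0 | 0 + (0 + 0)) | c.(0 | 0 + (0 + 0)) | —c→ q8
  q3 = (a.(0 + 0) + (0 + 0) | (0 | 0)) | (0 | 0) | —a→ q6
  q4 = b.(0 | 0 + (0 + 0)) | (0 | 0 + (0 + 0)) | —b→ q8
  q5 = (a.(0 + 0) + (0 + 0) | (0 | 0)) | (0 | (0 + 0)) | —a→ q7
  q6 = (0 + 0) | (0 | 0) | ∅
  q7 = (0 + 0) | (0 | (0 + 0)) | ∅
  q8 = (0 | 0 + (0 + 0)) | (0 | 0 + (0 + 0)) | ∅
Run σ = ⟨aa⟩ on P: start {p0}
  after a @ step 1: {p1, p2}
  after a @ step 2: {p7}
  — P admits the full trace.
Run σ = ⟨aa⟩ on Q: start {q0}
  after a @ step 1: {q1}
  after a @ step 2: no successor for Q

aa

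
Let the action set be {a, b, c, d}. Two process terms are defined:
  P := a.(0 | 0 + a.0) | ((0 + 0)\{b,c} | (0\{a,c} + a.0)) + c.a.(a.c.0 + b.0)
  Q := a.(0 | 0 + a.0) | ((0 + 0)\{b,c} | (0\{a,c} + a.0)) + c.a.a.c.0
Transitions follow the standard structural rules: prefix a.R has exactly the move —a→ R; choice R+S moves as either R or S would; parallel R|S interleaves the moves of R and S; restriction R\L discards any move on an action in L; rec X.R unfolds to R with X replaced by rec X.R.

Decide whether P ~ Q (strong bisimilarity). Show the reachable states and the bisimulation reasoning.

P's transition system — 10 states:
  s0 = a.(0 | 0 + a.0) | ((0 + 0)\{b,c} | (0\{a,c} + a.0)) + c.a.(a.c.0 + b.0) → —a→ s1, —a→ s2, —c→ s3
  s1 = (0 | 0 + a.0) | ((0 + 0)\{b,c} | (0\{a,c} + a.0)) → —a→ s4, —a→ s5
  s2 = a.(0 | 0 + a.0) | ((0 + 0)\{b,c} | 0) → —a→ s4
  s3 = a.(a.c.0 + b.0) → —a→ s6
  s4 = (0 | 0 + a.0) | ((0 + 0)\{b,c} | 0) → —a→ s7
  s5 = 0 | ((0 + 0)\{b,c} | (0\{a,c} + a.0)) → —a→ s7
  s6 = a.c.0 + b.0 → —a→ s8, —b→ s9
  s7 = 0 | ((0 + 0)\{b,c} | 0) → ∅
  s8 = c.0 → —c→ s9
  s9 = 0 → ∅
Q's transition system — 10 states:
  t0 = a.(0 | 0 + a.0) | ((0 + 0)\{b,c} | (0\{a,c} + a.0)) + c.a.a.c.0 → —a→ t1, —a→ t2, —c→ t3
  t1 = (0 | 0 + a.0) | ((0 + 0)\{b,c} | (0\{a,c} + a.0)) → —a→ t4, —a→ t5
  t2 = a.(0 | 0 + a.0) | ((0 + 0)\{b,c} | 0) → —a→ t4
  t3 = a.a.c.0 → —a→ t6
  t4 = (0 | 0 + a.0) | ((0 + 0)\{b,c} | 0) → —a→ t7
  t5 = 0 | ((0 + 0)\{b,c} | (0\{a,c} + a.0)) → —a→ t7
  t6 = a.c.0 → —a→ t8
  t7 = 0 | ((0 + 0)\{b,c} | 0) → ∅
  t8 = c.0 → —c→ t9
  t9 = 0 → ∅
Partition-refinement fixed point:
  B0 = {s0}
  B1 = {s3}
  B2 = {s6}
  B3 = {s7, s9, t7, t9}
  B4 = {s8, t8}
  B5 = {s1, s2, t1, t2}
  B6 = {s4, s5, t4, t5}
  B7 = {t0}
  B8 = {t3}
  B9 = {t6}
s0 ∈ B0, t0 ∈ B7 → different blocks

not bisimilar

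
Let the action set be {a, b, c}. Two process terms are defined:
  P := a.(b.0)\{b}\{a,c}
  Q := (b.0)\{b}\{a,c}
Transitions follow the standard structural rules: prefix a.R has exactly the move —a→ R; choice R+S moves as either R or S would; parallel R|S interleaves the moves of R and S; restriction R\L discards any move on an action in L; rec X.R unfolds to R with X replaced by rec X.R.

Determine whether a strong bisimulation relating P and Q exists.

Reachable graph of P (2 states):
  m0 = a.(b.0)\{b}\{a,c} | —a→ m1
  m1 = (b.0)\{b}\{a,c} | deadlocked
Reachable graph of Q (1 states):
  n0 = (b.0)\{b}\{a,c} | deadlocked
Coarsest stable partition (strong bisimilarity classes):
  B0 = {m0}
  B1 = {m1, n0}
m0 ∈ B0, n0 ∈ B1 → different blocks

P ≁ Q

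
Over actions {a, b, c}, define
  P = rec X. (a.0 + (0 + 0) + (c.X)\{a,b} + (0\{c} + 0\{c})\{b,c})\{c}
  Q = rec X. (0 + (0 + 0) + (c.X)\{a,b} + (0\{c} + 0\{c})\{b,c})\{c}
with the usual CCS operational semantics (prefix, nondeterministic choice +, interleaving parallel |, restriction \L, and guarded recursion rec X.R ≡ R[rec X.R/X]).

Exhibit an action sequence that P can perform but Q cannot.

P's transition system — 2 states:
  m0 = rec X. (a.0 + (0 + 0) + (c.X)\{a,b} + (0\{c} + 0\{c})\{b,c})\{c} | —a→ m1
  m1 = 0\{c} | deadlocked
Q's transition system — 1 states:
  n0 = rec X. (0 + (0 + 0) + (c.X)\{a,b} + (0\{c} + 0\{c})\{b,c})\{c} | deadlocked
Trace ⟨a⟩ through P, begin at {m0}:
  after a @ step 1: {m1}
  P completes σ.
Trace ⟨a⟩ through Q, begin at {n0}:
  after a @ step 1: no successor for Q

a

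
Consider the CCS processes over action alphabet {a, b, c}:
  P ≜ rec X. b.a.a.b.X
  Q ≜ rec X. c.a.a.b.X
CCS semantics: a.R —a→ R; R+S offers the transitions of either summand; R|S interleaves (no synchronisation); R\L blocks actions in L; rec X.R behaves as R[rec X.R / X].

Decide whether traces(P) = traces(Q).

NO — witness ⟨b⟩

Reachable graph of P (4 states):
  u0 = rec X. b.a.a.b.X | ··b··> u1
  u1 = a.a.b.(rec X. b.a.a.b.X) | ··a··> u2
  u2 = a.b.(rec X. b.a.a.b.X) | ··a··> u3
  u3 = b.(rec X. b.a.a.b.X) | ··b··> u0
Reachable graph of Q (4 states):
  v0 = rec X. c.a.a.b.X | ··c··> v1
  v1 = a.a.b.(rec X. c.a.a.b.X) | ··a··> v2
  v2 = a.b.(rec X. c.a.a.b.X) | ··a··> v3
  v3 = b.(rec X. c.a.a.b.X) | ··b··> v0
Trace ⟨b⟩ through P, begin at {u0}:
  step 1 (b): {u1}
  P completes σ.
Trace ⟨b⟩ through Q, begin at {v0}:
  step 1 (b): ∅ (Q stuck)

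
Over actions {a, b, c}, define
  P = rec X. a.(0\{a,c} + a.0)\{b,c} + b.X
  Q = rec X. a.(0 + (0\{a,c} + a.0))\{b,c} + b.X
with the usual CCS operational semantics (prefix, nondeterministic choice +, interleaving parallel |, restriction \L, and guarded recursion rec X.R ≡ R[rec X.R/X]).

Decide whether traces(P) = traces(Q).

traces(P) = traces(Q)

LTS(P): 3 reachable states
  s0 = rec X. a.(0\{a,c} + a.0)\{b,c} + b.X | ··a··> s1, ··b··> s0
  s1 = (0\{a,c} + a.0)\{b,c} | ··a··> s2
  s2 = 0\{b,c} | ∅
LTS(Q): 3 reachable states
  t0 = rec X. a.(0 + (0\{a,c} + a.0))\{b,c} + b.X | ··a··> t1, ··b··> t0
  t1 = (0 + (0\{a,c} + a.0))\{b,c} | ··a··> t2
  t2 = 0\{b,c} | ∅
Partition-refinement fixed point:
  B0 = {s0, t0}
  B1 = {s1, t1}
  B2 = {s2, t2}
s0 ∈ B0, t0 ∈ B0 → same block
Bisimilar ⇒ trace-equivalent.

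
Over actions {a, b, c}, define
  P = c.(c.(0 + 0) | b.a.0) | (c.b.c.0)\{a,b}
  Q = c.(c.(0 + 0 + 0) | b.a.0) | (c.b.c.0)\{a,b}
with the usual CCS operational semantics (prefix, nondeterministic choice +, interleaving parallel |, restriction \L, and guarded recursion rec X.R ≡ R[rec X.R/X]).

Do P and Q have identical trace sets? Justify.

LTS(P): 14 reachable states
  u0 = c.(c.(0 + 0) | b.a.0) | (c.b.c.0)\{a,b} :: --c--▸ u1, --c--▸ u2
  u1 = c.(0 + 0) | b.a.0 | (c.b.c.0)\{a,b} :: --b--▸ u3, --c--▸ u4, --c--▸ u5
  u2 = c.(c.(0 + 0) | b.a.0) | (b.c.0)\{a,b} :: --c--▸ u5
  u3 = c.(0 + 0) | a.0 | (c.b.c.0)\{a,b} :: --a--▸ u6, --c--▸ u7, --c--▸ u8
  u4 = (0 + 0) | b.a.0 | (c.b.c.0)\{a,b} :: --b--▸ u7, --c--▸ u9
  u5 = c.(0 + 0) | b.a.0 | (b.c.0)\{a,b} :: --b--▸ u8, --c--▸ u9
  u6 = c.(0 + 0) | 0 | (c.b.c.0)\{a,b} :: --c--▸ u10, --c--▸ u11
  u7 = (0 + 0) | a.0 | (c.b.c.0)\{a,b} :: --a--▸ u10, --c--▸ u12
  u8 = c.(0 + 0) | a.0 | (b.c.0)\{a,b} :: --a--▸ u11, --c--▸ u12
  u9 = (0 + 0) | b.a.0 | (b.c.0)\{a,b} :: --b--▸ u12
  u10 = (0 + 0) | 0 | (c.b.c.0)\{a,b} :: --c--▸ u13
  u11 = c.(0 + 0) | 0 | (b.c.0)\{a,b} :: --c--▸ u13
  u12 = (0 + 0) | a.0 | (b.c.0)\{a,b} :: --a--▸ u13
  u13 = (0 + 0) | 0 | (b.c.0)\{a,b} :: (no moves)
LTS(Q): 14 reachable states
  v0 = c.(c.(0 + 0 + 0) | b.a.0) | (c.b.c.0)\{a,b} :: --c--▸ v1, --c--▸ v2
  v1 = c.(0 + 0 + 0) | b.a.0 | (c.b.c.0)\{a,b} :: --b--▸ v3, --c--▸ v4, --c--▸ v5
  v2 = c.(c.(0 + 0 + 0) | b.a.0) | (b.c.0)\{a,b} :: --c--▸ v5
  v3 = c.(0 + 0 + 0) | a.0 | (c.b.c.0)\{a,b} :: --a--▸ v6, --c--▸ v7, --c--▸ v8
  v4 = (0 + 0 + 0) | b.a.0 | (c.b.c.0)\{a,b} :: --b--▸ v7, --c--▸ v9
  v5 = c.(0 + 0 + 0) | b.a.0 | (b.c.0)\{a,b} :: --b--▸ v8, --c--▸ v9
  v6 = c.(0 + 0 + 0) | 0 | (c.b.c.0)\{a,b} :: --c--▸ v10, --c--▸ v11
  v7 = (0 + 0 + 0) | a.0 | (c.b.c.0)\{a,b} :: --a--▸ v10, --c--▸ v12
  v8 = c.(0 + 0 + 0) | a.0 | (b.c.0)\{a,b} :: --a--▸ v11, --c--▸ v12
  v9 = (0 + 0 + 0) | b.a.0 | (b.c.0)\{a,b} :: --b--▸ v12
  v10 = (0 + 0 + 0) | 0 | (c.b.c.0)\{a,b} :: --c--▸ v13
  v11 = c.(0 + 0 + 0) | 0 | (b.c.0)\{a,b} :: --c--▸ v13
  v12 = (0 + 0 + 0) | a.0 | (b.c.0)\{a,b} :: --a--▸ v13
  v13 = (0 + 0 + 0) | 0 | (b.c.0)\{a,b} :: (no moves)
Partition-refinement fixed point:
  B0 = {u0, v0}
  B1 = {u2, v2}
  B2 = {u4, u5, v4, v5}
  B3 = {u7, u8, v7, v8}
  B4 = {u10, u11, v10, v11}
  B5 = {u13, v13}
  B6 = {u12, v12}
  B7 = {u9, v9}
  B8 = {u1, v1}
  B9 = {u3, v3}
  B10 = {u6, v6}
u0 ∈ B0, v0 ∈ B0 → same block
Bisimilar ⇒ trace-equivalent.

trace-equivalent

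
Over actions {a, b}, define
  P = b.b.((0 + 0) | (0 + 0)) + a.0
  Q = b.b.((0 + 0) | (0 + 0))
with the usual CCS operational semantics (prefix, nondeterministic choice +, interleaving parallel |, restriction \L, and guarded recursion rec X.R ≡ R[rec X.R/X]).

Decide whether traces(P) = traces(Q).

P's transition system — 4 states:
  u0 = b.b.((0 + 0) | (0 + 0)) + a.0 ⊢ -a-> u1, -b-> u2
  u1 = 0 ⊢ ·
  u2 = b.((0 + 0) | (0 + 0)) ⊢ -b-> u3
  u3 = (0 + 0) | (0 + 0) ⊢ ·
Q's transition system — 3 states:
  v0 = b.b.((0 + 0) | (0 + 0)) ⊢ -b-> v1
  v1 = b.((0 + 0) | (0 + 0)) ⊢ -b-> v2
  v2 = (0 + 0) | (0 + 0) ⊢ ·
Run σ = ⟨a⟩ on P: start {u0}
  step 1 (a): {u1}
  ✓ P
Run σ = ⟨a⟩ on Q: start {v0}
  step 1 (a): ∅  — Q cannot continue

traces(P) ≠ traces(Q) — witness ⟨a⟩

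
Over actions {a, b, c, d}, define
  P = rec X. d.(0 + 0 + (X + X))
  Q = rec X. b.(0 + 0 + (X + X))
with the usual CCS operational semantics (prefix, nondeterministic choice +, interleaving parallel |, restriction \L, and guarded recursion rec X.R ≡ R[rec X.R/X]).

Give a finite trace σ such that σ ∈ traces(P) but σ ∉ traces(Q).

P's transition system — 2 states:
  m0 = rec X. d.(0 + 0 + (X + X)) | ··d··> m1
  m1 = 0 + 0 + ((rec X. d.(0 + 0 + (X + X))) + (rec X. d.(0 + 0 + (X + X)))) | ··d··> m1
Q's transition system — 2 states:
  n0 = rec X. b.(0 + 0 + (X + X)) | ··b··> n1
  n1 = 0 + 0 + ((rec X. b.(0 + 0 + (X + X))) + (rec X. b.(0 + 0 + (X + X)))) | ··b··> n1
Trace ⟨d⟩ through P, begin at {m0}:
  after d @ step 1: {m1}
  P completes σ.
Trace ⟨d⟩ through Q, begin at {n0}:
  after d @ step 1: ∅  — Q cannot continue

d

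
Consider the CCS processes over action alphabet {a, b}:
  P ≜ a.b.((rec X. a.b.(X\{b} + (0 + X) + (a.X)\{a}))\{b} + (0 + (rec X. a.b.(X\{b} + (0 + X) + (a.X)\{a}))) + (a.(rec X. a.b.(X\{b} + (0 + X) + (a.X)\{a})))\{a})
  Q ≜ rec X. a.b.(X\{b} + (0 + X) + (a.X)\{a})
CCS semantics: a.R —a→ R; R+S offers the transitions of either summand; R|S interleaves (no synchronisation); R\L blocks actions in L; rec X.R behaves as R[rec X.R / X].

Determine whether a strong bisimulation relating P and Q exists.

bisimilar

Reachable graph of P (4 states):
  s0 = a.b.((rec X. a.b.(X\{b} + (0 + X) + (a.X)\{a}))\{b} + (0 + (rec X. a.b.(X\{b} + (0 + X) + (a.X)\{a}))) + (a.(rec X. a.b.(X\{b} + (0 + X) + (a.X)\{a})))\{a}) | =a=> s1
  s1 = b.((rec X. a.b.(X\{b} + (0 + X) + (a.X)\{a}))\{b} + (0 + (rec X. a.b.(X\{b} + (0 + X) + (a.X)\{a}))) + (a.(rec X. a.b.(X\{b} + (0 + X) + (a.X)\{a})))\{a}) | =b=> s2
  s2 = (rec X. a.b.(X\{b} + (0 + X) + (a.X)\{a}))\{b} + (0 + (rec X. a.b.(X\{b} + (0 + X) + (a.X)\{a}))) + (a.(rec X. a.b.(X\{b} + (0 + X) + (a.X)\{a})))\{a} | =a=> s1, =a=> s3
  s3 = (b.((rec X. a.b.(X\{b} + (0 + X) + (a.X)\{a}))\{b} + (0 + (rec X. a.b.(X\{b} + (0 + X) + (a.X)\{a}))) + (a.(rec X. a.b.(X\{b} + (0 + X) + (a.X)\{a})))\{a}))\{b} | ·
Reachable graph of Q (4 states):
  t0 = rec X. a.b.(X\{b} + (0 + X) + (a.X)\{a}) | =a=> t1
  t1 = b.((rec X. a.b.(X\{b} + (0 + X) + (a.X)\{a}))\{b} + (0 + (rec X. a.b.(X\{b} + (0 + X) + (a.X)\{a}))) + (a.(rec X. a.b.(X\{b} + (0 + X) + (a.X)\{a})))\{a}) | =b=> t2
  t2 = (rec X. a.b.(X\{b} + (0 + X) + (a.X)\{a}))\{b} + (0 + (rec X. a.b.(X\{b} + (0 + X) + (a.X)\{a}))) + (a.(rec X. a.b.(X\{b} + (0 + X) + (a.X)\{a})))\{a} | =a=> t1, =a=> t3
  t3 = (b.((rec X. a.b.(X\{b} + (0 + X) + (a.X)\{a}))\{b} + (0 + (rec X. a.b.(X\{b} + (0 + X) + (a.X)\{a}))) + (a.(rec X. a.b.(X\{b} + (0 + X) + (a.X)\{a})))\{a}))\{b} | ·
Coarsest stable partition (strong bisimilarity classes):
  B0 = {s0, t0}
  B1 = {s1, t1}
  B2 = {s2, t2}
  B3 = {s3, t3}
s0 ∈ B0, t0 ∈ B0 → same block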